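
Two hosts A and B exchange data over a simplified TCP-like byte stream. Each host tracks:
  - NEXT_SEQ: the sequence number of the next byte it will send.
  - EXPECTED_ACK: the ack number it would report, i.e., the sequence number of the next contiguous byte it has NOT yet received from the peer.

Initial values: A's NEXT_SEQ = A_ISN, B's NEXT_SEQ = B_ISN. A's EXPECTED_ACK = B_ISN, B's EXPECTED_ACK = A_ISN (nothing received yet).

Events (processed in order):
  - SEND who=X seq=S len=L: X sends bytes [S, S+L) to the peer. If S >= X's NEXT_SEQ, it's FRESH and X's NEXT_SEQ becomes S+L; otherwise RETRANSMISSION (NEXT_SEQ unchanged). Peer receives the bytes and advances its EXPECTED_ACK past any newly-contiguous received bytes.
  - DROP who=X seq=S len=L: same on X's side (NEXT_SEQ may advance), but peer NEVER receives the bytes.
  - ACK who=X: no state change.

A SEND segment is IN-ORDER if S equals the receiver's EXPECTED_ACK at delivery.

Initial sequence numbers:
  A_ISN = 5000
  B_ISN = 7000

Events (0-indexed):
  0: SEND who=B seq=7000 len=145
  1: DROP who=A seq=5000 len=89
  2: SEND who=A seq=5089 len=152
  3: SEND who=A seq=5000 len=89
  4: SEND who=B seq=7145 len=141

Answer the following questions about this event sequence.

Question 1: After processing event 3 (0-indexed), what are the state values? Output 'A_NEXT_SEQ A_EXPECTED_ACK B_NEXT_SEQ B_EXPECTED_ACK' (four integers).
After event 0: A_seq=5000 A_ack=7145 B_seq=7145 B_ack=5000
After event 1: A_seq=5089 A_ack=7145 B_seq=7145 B_ack=5000
After event 2: A_seq=5241 A_ack=7145 B_seq=7145 B_ack=5000
After event 3: A_seq=5241 A_ack=7145 B_seq=7145 B_ack=5241

5241 7145 7145 5241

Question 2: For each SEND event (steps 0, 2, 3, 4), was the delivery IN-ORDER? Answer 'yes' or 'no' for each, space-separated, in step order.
Answer: yes no yes yes

Derivation:
Step 0: SEND seq=7000 -> in-order
Step 2: SEND seq=5089 -> out-of-order
Step 3: SEND seq=5000 -> in-order
Step 4: SEND seq=7145 -> in-order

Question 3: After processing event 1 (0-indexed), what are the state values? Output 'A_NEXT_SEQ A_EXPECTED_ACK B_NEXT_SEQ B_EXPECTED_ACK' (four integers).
After event 0: A_seq=5000 A_ack=7145 B_seq=7145 B_ack=5000
After event 1: A_seq=5089 A_ack=7145 B_seq=7145 B_ack=5000

5089 7145 7145 5000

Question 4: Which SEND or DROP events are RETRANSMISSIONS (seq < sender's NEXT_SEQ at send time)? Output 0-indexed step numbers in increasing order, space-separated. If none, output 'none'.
Step 0: SEND seq=7000 -> fresh
Step 1: DROP seq=5000 -> fresh
Step 2: SEND seq=5089 -> fresh
Step 3: SEND seq=5000 -> retransmit
Step 4: SEND seq=7145 -> fresh

Answer: 3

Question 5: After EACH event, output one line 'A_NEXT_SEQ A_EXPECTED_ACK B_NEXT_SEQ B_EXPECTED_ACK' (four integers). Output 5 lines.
5000 7145 7145 5000
5089 7145 7145 5000
5241 7145 7145 5000
5241 7145 7145 5241
5241 7286 7286 5241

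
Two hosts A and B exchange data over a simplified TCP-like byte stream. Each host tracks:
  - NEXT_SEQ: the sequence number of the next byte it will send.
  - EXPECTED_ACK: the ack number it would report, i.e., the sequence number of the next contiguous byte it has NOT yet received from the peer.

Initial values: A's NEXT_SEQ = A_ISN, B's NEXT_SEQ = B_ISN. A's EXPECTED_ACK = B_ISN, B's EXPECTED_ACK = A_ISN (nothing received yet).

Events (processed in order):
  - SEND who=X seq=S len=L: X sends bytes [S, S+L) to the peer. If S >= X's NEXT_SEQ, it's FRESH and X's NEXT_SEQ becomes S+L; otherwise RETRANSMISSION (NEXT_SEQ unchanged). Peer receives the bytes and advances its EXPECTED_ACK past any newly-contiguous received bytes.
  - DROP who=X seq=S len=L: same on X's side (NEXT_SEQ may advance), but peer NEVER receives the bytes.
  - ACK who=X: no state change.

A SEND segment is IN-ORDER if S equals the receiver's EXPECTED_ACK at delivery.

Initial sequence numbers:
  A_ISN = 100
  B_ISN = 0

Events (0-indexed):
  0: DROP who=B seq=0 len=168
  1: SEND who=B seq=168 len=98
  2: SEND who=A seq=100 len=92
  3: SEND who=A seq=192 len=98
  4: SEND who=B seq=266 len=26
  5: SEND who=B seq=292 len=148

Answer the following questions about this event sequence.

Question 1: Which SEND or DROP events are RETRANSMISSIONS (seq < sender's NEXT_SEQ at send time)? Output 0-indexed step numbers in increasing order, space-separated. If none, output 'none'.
Step 0: DROP seq=0 -> fresh
Step 1: SEND seq=168 -> fresh
Step 2: SEND seq=100 -> fresh
Step 3: SEND seq=192 -> fresh
Step 4: SEND seq=266 -> fresh
Step 5: SEND seq=292 -> fresh

Answer: none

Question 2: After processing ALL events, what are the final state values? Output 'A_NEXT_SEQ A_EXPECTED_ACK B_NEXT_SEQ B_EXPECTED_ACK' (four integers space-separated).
Answer: 290 0 440 290

Derivation:
After event 0: A_seq=100 A_ack=0 B_seq=168 B_ack=100
After event 1: A_seq=100 A_ack=0 B_seq=266 B_ack=100
After event 2: A_seq=192 A_ack=0 B_seq=266 B_ack=192
After event 3: A_seq=290 A_ack=0 B_seq=266 B_ack=290
After event 4: A_seq=290 A_ack=0 B_seq=292 B_ack=290
After event 5: A_seq=290 A_ack=0 B_seq=440 B_ack=290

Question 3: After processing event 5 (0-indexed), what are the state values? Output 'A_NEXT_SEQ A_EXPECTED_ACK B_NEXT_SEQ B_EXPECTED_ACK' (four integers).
After event 0: A_seq=100 A_ack=0 B_seq=168 B_ack=100
After event 1: A_seq=100 A_ack=0 B_seq=266 B_ack=100
After event 2: A_seq=192 A_ack=0 B_seq=266 B_ack=192
After event 3: A_seq=290 A_ack=0 B_seq=266 B_ack=290
After event 4: A_seq=290 A_ack=0 B_seq=292 B_ack=290
After event 5: A_seq=290 A_ack=0 B_seq=440 B_ack=290

290 0 440 290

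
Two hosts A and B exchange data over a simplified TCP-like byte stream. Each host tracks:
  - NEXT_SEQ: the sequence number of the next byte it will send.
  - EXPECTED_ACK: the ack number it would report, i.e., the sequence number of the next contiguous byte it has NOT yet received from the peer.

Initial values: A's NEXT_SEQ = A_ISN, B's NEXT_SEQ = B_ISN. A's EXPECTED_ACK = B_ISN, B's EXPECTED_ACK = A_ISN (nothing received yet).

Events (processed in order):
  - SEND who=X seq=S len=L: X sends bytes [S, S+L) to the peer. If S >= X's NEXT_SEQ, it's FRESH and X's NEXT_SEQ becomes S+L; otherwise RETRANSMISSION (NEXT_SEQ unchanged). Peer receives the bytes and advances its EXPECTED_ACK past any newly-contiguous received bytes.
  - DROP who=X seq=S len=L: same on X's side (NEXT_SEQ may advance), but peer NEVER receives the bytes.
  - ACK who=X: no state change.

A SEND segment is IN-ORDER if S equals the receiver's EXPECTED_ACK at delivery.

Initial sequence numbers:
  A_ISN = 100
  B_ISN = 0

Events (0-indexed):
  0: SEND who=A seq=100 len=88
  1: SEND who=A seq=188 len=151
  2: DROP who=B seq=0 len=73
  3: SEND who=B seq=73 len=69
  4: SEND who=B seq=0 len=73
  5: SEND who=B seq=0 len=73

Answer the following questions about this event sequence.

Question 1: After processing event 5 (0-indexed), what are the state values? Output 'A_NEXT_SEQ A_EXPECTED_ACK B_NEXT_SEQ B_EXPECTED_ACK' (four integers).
After event 0: A_seq=188 A_ack=0 B_seq=0 B_ack=188
After event 1: A_seq=339 A_ack=0 B_seq=0 B_ack=339
After event 2: A_seq=339 A_ack=0 B_seq=73 B_ack=339
After event 3: A_seq=339 A_ack=0 B_seq=142 B_ack=339
After event 4: A_seq=339 A_ack=142 B_seq=142 B_ack=339
After event 5: A_seq=339 A_ack=142 B_seq=142 B_ack=339

339 142 142 339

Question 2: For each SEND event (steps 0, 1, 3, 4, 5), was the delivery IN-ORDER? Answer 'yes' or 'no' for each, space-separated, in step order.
Step 0: SEND seq=100 -> in-order
Step 1: SEND seq=188 -> in-order
Step 3: SEND seq=73 -> out-of-order
Step 4: SEND seq=0 -> in-order
Step 5: SEND seq=0 -> out-of-order

Answer: yes yes no yes no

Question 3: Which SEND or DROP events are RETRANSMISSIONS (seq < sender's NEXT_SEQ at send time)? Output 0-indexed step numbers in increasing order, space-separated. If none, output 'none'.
Answer: 4 5

Derivation:
Step 0: SEND seq=100 -> fresh
Step 1: SEND seq=188 -> fresh
Step 2: DROP seq=0 -> fresh
Step 3: SEND seq=73 -> fresh
Step 4: SEND seq=0 -> retransmit
Step 5: SEND seq=0 -> retransmit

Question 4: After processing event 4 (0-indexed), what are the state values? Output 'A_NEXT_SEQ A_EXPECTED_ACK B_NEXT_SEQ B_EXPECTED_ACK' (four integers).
After event 0: A_seq=188 A_ack=0 B_seq=0 B_ack=188
After event 1: A_seq=339 A_ack=0 B_seq=0 B_ack=339
After event 2: A_seq=339 A_ack=0 B_seq=73 B_ack=339
After event 3: A_seq=339 A_ack=0 B_seq=142 B_ack=339
After event 4: A_seq=339 A_ack=142 B_seq=142 B_ack=339

339 142 142 339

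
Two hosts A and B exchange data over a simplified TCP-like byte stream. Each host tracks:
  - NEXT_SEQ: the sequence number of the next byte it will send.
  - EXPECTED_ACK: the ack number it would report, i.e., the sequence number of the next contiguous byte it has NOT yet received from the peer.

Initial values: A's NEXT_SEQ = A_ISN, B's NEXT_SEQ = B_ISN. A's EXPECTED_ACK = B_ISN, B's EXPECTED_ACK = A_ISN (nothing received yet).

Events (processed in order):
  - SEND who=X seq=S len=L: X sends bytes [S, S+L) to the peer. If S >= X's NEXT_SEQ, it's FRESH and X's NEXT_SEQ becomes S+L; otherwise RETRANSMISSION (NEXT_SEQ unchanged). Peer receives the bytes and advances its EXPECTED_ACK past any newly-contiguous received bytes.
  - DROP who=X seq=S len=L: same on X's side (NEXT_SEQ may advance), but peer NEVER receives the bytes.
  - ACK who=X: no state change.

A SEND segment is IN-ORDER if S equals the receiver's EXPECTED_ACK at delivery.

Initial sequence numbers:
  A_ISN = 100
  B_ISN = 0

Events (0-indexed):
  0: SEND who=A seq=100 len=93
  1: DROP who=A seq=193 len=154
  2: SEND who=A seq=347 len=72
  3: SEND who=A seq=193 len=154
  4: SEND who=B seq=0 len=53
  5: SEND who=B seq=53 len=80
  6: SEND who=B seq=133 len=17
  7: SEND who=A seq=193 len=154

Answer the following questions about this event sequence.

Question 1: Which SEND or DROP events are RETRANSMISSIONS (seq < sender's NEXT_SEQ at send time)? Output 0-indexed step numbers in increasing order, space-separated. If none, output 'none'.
Step 0: SEND seq=100 -> fresh
Step 1: DROP seq=193 -> fresh
Step 2: SEND seq=347 -> fresh
Step 3: SEND seq=193 -> retransmit
Step 4: SEND seq=0 -> fresh
Step 5: SEND seq=53 -> fresh
Step 6: SEND seq=133 -> fresh
Step 7: SEND seq=193 -> retransmit

Answer: 3 7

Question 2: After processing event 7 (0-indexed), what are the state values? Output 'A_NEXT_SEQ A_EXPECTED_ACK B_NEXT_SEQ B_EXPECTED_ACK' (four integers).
After event 0: A_seq=193 A_ack=0 B_seq=0 B_ack=193
After event 1: A_seq=347 A_ack=0 B_seq=0 B_ack=193
After event 2: A_seq=419 A_ack=0 B_seq=0 B_ack=193
After event 3: A_seq=419 A_ack=0 B_seq=0 B_ack=419
After event 4: A_seq=419 A_ack=53 B_seq=53 B_ack=419
After event 5: A_seq=419 A_ack=133 B_seq=133 B_ack=419
After event 6: A_seq=419 A_ack=150 B_seq=150 B_ack=419
After event 7: A_seq=419 A_ack=150 B_seq=150 B_ack=419

419 150 150 419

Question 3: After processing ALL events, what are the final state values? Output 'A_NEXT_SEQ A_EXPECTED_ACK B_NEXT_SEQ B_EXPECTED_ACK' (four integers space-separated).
After event 0: A_seq=193 A_ack=0 B_seq=0 B_ack=193
After event 1: A_seq=347 A_ack=0 B_seq=0 B_ack=193
After event 2: A_seq=419 A_ack=0 B_seq=0 B_ack=193
After event 3: A_seq=419 A_ack=0 B_seq=0 B_ack=419
After event 4: A_seq=419 A_ack=53 B_seq=53 B_ack=419
After event 5: A_seq=419 A_ack=133 B_seq=133 B_ack=419
After event 6: A_seq=419 A_ack=150 B_seq=150 B_ack=419
After event 7: A_seq=419 A_ack=150 B_seq=150 B_ack=419

Answer: 419 150 150 419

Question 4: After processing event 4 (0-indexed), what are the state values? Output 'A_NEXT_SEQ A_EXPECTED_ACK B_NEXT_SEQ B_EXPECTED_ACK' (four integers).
After event 0: A_seq=193 A_ack=0 B_seq=0 B_ack=193
After event 1: A_seq=347 A_ack=0 B_seq=0 B_ack=193
After event 2: A_seq=419 A_ack=0 B_seq=0 B_ack=193
After event 3: A_seq=419 A_ack=0 B_seq=0 B_ack=419
After event 4: A_seq=419 A_ack=53 B_seq=53 B_ack=419

419 53 53 419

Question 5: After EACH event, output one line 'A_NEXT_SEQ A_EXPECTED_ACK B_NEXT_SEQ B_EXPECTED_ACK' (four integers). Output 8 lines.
193 0 0 193
347 0 0 193
419 0 0 193
419 0 0 419
419 53 53 419
419 133 133 419
419 150 150 419
419 150 150 419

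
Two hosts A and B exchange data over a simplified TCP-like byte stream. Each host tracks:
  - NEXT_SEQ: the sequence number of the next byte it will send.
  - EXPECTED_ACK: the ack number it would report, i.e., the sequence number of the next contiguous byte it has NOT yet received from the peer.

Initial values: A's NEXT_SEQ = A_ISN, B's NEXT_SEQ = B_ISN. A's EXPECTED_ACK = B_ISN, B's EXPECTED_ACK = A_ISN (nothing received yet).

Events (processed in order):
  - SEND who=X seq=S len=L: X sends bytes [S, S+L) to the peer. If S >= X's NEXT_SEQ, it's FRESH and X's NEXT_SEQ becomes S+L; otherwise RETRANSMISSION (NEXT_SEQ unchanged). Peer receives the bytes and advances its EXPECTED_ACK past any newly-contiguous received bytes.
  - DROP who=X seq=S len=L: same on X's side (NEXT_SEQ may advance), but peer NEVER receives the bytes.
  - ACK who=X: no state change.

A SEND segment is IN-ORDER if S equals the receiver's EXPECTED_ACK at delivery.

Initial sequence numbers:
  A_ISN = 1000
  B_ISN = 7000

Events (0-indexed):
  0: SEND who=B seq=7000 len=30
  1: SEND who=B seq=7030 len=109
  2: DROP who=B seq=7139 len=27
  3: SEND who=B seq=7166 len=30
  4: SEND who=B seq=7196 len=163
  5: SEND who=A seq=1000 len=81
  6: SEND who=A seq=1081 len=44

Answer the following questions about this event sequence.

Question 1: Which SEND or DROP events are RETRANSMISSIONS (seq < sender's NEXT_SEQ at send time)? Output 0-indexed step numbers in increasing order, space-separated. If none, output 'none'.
Step 0: SEND seq=7000 -> fresh
Step 1: SEND seq=7030 -> fresh
Step 2: DROP seq=7139 -> fresh
Step 3: SEND seq=7166 -> fresh
Step 4: SEND seq=7196 -> fresh
Step 5: SEND seq=1000 -> fresh
Step 6: SEND seq=1081 -> fresh

Answer: none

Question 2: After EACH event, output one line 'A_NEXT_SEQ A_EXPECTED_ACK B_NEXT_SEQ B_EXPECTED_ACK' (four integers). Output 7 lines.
1000 7030 7030 1000
1000 7139 7139 1000
1000 7139 7166 1000
1000 7139 7196 1000
1000 7139 7359 1000
1081 7139 7359 1081
1125 7139 7359 1125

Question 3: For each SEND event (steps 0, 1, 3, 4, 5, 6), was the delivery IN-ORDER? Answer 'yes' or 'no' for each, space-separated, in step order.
Answer: yes yes no no yes yes

Derivation:
Step 0: SEND seq=7000 -> in-order
Step 1: SEND seq=7030 -> in-order
Step 3: SEND seq=7166 -> out-of-order
Step 4: SEND seq=7196 -> out-of-order
Step 5: SEND seq=1000 -> in-order
Step 6: SEND seq=1081 -> in-order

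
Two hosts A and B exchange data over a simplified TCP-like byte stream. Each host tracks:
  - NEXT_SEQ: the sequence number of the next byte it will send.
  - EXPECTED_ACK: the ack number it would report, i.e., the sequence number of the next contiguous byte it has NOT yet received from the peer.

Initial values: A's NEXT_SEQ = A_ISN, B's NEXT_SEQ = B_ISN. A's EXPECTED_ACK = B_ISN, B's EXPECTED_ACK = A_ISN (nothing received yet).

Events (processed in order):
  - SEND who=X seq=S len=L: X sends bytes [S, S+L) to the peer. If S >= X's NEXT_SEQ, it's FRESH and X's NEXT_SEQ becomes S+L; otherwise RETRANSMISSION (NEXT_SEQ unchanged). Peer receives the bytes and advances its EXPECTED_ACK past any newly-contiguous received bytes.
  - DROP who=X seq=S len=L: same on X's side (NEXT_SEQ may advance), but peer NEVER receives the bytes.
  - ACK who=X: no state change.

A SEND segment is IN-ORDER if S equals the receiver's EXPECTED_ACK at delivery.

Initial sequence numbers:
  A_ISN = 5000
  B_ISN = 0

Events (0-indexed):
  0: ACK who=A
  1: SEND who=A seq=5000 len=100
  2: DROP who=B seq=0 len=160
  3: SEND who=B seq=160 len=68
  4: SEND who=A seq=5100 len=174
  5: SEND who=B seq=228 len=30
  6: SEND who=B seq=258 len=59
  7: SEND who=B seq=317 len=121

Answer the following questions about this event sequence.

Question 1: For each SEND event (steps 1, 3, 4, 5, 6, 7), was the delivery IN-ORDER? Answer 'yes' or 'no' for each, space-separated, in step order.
Answer: yes no yes no no no

Derivation:
Step 1: SEND seq=5000 -> in-order
Step 3: SEND seq=160 -> out-of-order
Step 4: SEND seq=5100 -> in-order
Step 5: SEND seq=228 -> out-of-order
Step 6: SEND seq=258 -> out-of-order
Step 7: SEND seq=317 -> out-of-order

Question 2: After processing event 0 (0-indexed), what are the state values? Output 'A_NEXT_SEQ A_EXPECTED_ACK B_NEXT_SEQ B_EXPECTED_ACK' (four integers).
After event 0: A_seq=5000 A_ack=0 B_seq=0 B_ack=5000

5000 0 0 5000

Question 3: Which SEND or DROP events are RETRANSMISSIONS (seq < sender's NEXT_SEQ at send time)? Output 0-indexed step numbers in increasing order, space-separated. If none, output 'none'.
Step 1: SEND seq=5000 -> fresh
Step 2: DROP seq=0 -> fresh
Step 3: SEND seq=160 -> fresh
Step 4: SEND seq=5100 -> fresh
Step 5: SEND seq=228 -> fresh
Step 6: SEND seq=258 -> fresh
Step 7: SEND seq=317 -> fresh

Answer: none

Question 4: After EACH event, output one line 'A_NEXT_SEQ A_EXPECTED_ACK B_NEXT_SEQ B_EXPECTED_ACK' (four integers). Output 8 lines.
5000 0 0 5000
5100 0 0 5100
5100 0 160 5100
5100 0 228 5100
5274 0 228 5274
5274 0 258 5274
5274 0 317 5274
5274 0 438 5274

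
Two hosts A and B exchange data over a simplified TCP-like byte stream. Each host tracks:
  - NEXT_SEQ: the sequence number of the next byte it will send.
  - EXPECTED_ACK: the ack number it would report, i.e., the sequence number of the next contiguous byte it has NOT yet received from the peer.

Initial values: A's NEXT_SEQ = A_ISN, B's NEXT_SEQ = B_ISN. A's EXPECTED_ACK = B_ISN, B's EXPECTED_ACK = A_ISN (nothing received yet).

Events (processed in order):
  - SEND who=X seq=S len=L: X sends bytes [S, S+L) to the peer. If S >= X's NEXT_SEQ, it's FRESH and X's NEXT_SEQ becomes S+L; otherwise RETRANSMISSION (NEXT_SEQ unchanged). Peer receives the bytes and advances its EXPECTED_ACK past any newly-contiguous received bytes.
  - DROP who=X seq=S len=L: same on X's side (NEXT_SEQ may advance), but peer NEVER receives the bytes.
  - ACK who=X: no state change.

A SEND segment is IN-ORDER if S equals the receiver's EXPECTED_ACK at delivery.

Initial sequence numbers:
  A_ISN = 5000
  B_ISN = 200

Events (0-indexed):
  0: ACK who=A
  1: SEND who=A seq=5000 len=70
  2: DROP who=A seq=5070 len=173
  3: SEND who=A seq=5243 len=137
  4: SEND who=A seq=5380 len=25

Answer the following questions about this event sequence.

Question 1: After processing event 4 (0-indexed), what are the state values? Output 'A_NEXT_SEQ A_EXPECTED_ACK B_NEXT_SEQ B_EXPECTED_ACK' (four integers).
After event 0: A_seq=5000 A_ack=200 B_seq=200 B_ack=5000
After event 1: A_seq=5070 A_ack=200 B_seq=200 B_ack=5070
After event 2: A_seq=5243 A_ack=200 B_seq=200 B_ack=5070
After event 3: A_seq=5380 A_ack=200 B_seq=200 B_ack=5070
After event 4: A_seq=5405 A_ack=200 B_seq=200 B_ack=5070

5405 200 200 5070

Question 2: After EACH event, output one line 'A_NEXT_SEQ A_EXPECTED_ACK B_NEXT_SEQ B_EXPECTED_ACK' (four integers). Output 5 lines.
5000 200 200 5000
5070 200 200 5070
5243 200 200 5070
5380 200 200 5070
5405 200 200 5070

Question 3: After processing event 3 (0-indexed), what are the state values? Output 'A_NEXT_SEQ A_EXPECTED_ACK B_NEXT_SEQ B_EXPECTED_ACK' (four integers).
After event 0: A_seq=5000 A_ack=200 B_seq=200 B_ack=5000
After event 1: A_seq=5070 A_ack=200 B_seq=200 B_ack=5070
After event 2: A_seq=5243 A_ack=200 B_seq=200 B_ack=5070
After event 3: A_seq=5380 A_ack=200 B_seq=200 B_ack=5070

5380 200 200 5070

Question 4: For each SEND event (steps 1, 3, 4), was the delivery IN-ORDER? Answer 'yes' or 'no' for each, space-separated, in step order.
Step 1: SEND seq=5000 -> in-order
Step 3: SEND seq=5243 -> out-of-order
Step 4: SEND seq=5380 -> out-of-order

Answer: yes no no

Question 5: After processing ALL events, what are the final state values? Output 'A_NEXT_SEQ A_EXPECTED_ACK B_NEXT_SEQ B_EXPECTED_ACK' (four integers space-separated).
Answer: 5405 200 200 5070

Derivation:
After event 0: A_seq=5000 A_ack=200 B_seq=200 B_ack=5000
After event 1: A_seq=5070 A_ack=200 B_seq=200 B_ack=5070
After event 2: A_seq=5243 A_ack=200 B_seq=200 B_ack=5070
After event 3: A_seq=5380 A_ack=200 B_seq=200 B_ack=5070
After event 4: A_seq=5405 A_ack=200 B_seq=200 B_ack=5070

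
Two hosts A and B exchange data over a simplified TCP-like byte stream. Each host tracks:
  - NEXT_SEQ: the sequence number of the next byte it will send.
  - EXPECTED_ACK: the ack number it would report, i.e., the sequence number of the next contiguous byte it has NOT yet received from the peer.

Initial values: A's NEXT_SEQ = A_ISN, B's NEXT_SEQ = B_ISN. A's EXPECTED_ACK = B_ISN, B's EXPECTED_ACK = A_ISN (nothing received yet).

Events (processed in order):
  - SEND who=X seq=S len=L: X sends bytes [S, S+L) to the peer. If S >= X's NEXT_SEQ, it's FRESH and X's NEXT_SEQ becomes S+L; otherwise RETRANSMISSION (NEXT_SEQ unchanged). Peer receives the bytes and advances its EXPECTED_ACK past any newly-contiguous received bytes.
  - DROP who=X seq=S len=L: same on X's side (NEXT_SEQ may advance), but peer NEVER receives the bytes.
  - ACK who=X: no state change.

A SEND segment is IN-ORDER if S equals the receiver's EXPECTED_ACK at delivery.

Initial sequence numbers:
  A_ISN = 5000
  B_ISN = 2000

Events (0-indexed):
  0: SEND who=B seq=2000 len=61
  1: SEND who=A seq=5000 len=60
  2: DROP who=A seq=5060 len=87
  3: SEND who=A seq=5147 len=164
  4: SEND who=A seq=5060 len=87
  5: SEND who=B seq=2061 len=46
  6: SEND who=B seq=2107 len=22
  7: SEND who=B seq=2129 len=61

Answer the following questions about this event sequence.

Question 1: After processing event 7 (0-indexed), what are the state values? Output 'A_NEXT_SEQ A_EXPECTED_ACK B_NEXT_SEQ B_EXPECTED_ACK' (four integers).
After event 0: A_seq=5000 A_ack=2061 B_seq=2061 B_ack=5000
After event 1: A_seq=5060 A_ack=2061 B_seq=2061 B_ack=5060
After event 2: A_seq=5147 A_ack=2061 B_seq=2061 B_ack=5060
After event 3: A_seq=5311 A_ack=2061 B_seq=2061 B_ack=5060
After event 4: A_seq=5311 A_ack=2061 B_seq=2061 B_ack=5311
After event 5: A_seq=5311 A_ack=2107 B_seq=2107 B_ack=5311
After event 6: A_seq=5311 A_ack=2129 B_seq=2129 B_ack=5311
After event 7: A_seq=5311 A_ack=2190 B_seq=2190 B_ack=5311

5311 2190 2190 5311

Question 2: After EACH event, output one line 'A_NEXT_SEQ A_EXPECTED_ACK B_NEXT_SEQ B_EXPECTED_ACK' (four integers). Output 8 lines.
5000 2061 2061 5000
5060 2061 2061 5060
5147 2061 2061 5060
5311 2061 2061 5060
5311 2061 2061 5311
5311 2107 2107 5311
5311 2129 2129 5311
5311 2190 2190 5311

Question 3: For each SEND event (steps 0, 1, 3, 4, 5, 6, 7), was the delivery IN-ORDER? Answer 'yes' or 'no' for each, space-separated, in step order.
Answer: yes yes no yes yes yes yes

Derivation:
Step 0: SEND seq=2000 -> in-order
Step 1: SEND seq=5000 -> in-order
Step 3: SEND seq=5147 -> out-of-order
Step 4: SEND seq=5060 -> in-order
Step 5: SEND seq=2061 -> in-order
Step 6: SEND seq=2107 -> in-order
Step 7: SEND seq=2129 -> in-order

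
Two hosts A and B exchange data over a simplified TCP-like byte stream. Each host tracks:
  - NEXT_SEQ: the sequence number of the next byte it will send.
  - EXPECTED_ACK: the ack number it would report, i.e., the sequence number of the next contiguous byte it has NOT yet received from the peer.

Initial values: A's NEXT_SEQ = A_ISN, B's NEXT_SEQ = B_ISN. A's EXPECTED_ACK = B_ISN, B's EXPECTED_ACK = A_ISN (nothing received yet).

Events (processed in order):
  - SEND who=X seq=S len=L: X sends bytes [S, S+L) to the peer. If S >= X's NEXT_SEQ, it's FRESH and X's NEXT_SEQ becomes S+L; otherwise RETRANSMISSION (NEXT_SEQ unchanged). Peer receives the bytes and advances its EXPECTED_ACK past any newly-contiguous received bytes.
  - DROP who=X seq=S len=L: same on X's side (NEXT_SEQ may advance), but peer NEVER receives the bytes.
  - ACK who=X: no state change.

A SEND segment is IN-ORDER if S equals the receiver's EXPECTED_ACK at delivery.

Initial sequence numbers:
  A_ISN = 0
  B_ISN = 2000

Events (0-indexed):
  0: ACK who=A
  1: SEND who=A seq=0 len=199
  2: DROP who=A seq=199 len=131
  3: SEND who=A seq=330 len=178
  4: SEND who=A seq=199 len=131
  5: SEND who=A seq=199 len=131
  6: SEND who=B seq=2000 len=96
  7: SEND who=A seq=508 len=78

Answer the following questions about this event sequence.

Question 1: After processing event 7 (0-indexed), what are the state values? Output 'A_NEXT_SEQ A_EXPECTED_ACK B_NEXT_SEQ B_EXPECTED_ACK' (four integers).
After event 0: A_seq=0 A_ack=2000 B_seq=2000 B_ack=0
After event 1: A_seq=199 A_ack=2000 B_seq=2000 B_ack=199
After event 2: A_seq=330 A_ack=2000 B_seq=2000 B_ack=199
After event 3: A_seq=508 A_ack=2000 B_seq=2000 B_ack=199
After event 4: A_seq=508 A_ack=2000 B_seq=2000 B_ack=508
After event 5: A_seq=508 A_ack=2000 B_seq=2000 B_ack=508
After event 6: A_seq=508 A_ack=2096 B_seq=2096 B_ack=508
After event 7: A_seq=586 A_ack=2096 B_seq=2096 B_ack=586

586 2096 2096 586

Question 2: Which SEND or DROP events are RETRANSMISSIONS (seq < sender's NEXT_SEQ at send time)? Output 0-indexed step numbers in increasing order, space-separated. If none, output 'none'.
Step 1: SEND seq=0 -> fresh
Step 2: DROP seq=199 -> fresh
Step 3: SEND seq=330 -> fresh
Step 4: SEND seq=199 -> retransmit
Step 5: SEND seq=199 -> retransmit
Step 6: SEND seq=2000 -> fresh
Step 7: SEND seq=508 -> fresh

Answer: 4 5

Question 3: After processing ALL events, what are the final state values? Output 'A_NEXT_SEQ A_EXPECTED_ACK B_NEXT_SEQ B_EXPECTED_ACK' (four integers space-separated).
Answer: 586 2096 2096 586

Derivation:
After event 0: A_seq=0 A_ack=2000 B_seq=2000 B_ack=0
After event 1: A_seq=199 A_ack=2000 B_seq=2000 B_ack=199
After event 2: A_seq=330 A_ack=2000 B_seq=2000 B_ack=199
After event 3: A_seq=508 A_ack=2000 B_seq=2000 B_ack=199
After event 4: A_seq=508 A_ack=2000 B_seq=2000 B_ack=508
After event 5: A_seq=508 A_ack=2000 B_seq=2000 B_ack=508
After event 6: A_seq=508 A_ack=2096 B_seq=2096 B_ack=508
After event 7: A_seq=586 A_ack=2096 B_seq=2096 B_ack=586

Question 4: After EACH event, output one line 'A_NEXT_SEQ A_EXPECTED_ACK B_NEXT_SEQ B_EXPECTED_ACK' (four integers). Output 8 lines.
0 2000 2000 0
199 2000 2000 199
330 2000 2000 199
508 2000 2000 199
508 2000 2000 508
508 2000 2000 508
508 2096 2096 508
586 2096 2096 586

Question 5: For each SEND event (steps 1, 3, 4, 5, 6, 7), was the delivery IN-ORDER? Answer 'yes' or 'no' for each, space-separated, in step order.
Answer: yes no yes no yes yes

Derivation:
Step 1: SEND seq=0 -> in-order
Step 3: SEND seq=330 -> out-of-order
Step 4: SEND seq=199 -> in-order
Step 5: SEND seq=199 -> out-of-order
Step 6: SEND seq=2000 -> in-order
Step 7: SEND seq=508 -> in-order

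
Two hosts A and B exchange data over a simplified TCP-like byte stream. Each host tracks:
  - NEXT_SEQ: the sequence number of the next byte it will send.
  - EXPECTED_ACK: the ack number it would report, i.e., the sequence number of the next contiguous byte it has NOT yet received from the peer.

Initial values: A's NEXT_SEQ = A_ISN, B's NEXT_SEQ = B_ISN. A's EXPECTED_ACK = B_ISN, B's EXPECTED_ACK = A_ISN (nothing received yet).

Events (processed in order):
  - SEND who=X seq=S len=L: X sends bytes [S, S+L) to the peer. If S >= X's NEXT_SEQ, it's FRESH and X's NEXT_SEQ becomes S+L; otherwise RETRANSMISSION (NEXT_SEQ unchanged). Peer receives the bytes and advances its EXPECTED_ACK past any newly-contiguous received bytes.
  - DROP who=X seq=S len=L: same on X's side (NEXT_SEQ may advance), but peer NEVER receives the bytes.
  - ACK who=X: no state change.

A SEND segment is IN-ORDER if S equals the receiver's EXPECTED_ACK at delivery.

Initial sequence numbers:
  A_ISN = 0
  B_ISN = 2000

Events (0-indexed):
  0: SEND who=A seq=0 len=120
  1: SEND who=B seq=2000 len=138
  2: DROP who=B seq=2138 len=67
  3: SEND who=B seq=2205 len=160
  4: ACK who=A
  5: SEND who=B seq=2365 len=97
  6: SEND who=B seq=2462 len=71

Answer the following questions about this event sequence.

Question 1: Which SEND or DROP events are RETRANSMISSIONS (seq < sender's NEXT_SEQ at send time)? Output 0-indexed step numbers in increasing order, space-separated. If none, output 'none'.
Answer: none

Derivation:
Step 0: SEND seq=0 -> fresh
Step 1: SEND seq=2000 -> fresh
Step 2: DROP seq=2138 -> fresh
Step 3: SEND seq=2205 -> fresh
Step 5: SEND seq=2365 -> fresh
Step 6: SEND seq=2462 -> fresh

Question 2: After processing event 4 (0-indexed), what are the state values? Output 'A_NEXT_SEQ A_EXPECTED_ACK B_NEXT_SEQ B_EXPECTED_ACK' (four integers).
After event 0: A_seq=120 A_ack=2000 B_seq=2000 B_ack=120
After event 1: A_seq=120 A_ack=2138 B_seq=2138 B_ack=120
After event 2: A_seq=120 A_ack=2138 B_seq=2205 B_ack=120
After event 3: A_seq=120 A_ack=2138 B_seq=2365 B_ack=120
After event 4: A_seq=120 A_ack=2138 B_seq=2365 B_ack=120

120 2138 2365 120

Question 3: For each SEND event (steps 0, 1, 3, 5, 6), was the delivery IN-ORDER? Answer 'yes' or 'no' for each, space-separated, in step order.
Answer: yes yes no no no

Derivation:
Step 0: SEND seq=0 -> in-order
Step 1: SEND seq=2000 -> in-order
Step 3: SEND seq=2205 -> out-of-order
Step 5: SEND seq=2365 -> out-of-order
Step 6: SEND seq=2462 -> out-of-order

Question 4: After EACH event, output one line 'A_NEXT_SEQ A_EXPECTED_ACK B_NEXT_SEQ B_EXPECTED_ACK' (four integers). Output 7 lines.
120 2000 2000 120
120 2138 2138 120
120 2138 2205 120
120 2138 2365 120
120 2138 2365 120
120 2138 2462 120
120 2138 2533 120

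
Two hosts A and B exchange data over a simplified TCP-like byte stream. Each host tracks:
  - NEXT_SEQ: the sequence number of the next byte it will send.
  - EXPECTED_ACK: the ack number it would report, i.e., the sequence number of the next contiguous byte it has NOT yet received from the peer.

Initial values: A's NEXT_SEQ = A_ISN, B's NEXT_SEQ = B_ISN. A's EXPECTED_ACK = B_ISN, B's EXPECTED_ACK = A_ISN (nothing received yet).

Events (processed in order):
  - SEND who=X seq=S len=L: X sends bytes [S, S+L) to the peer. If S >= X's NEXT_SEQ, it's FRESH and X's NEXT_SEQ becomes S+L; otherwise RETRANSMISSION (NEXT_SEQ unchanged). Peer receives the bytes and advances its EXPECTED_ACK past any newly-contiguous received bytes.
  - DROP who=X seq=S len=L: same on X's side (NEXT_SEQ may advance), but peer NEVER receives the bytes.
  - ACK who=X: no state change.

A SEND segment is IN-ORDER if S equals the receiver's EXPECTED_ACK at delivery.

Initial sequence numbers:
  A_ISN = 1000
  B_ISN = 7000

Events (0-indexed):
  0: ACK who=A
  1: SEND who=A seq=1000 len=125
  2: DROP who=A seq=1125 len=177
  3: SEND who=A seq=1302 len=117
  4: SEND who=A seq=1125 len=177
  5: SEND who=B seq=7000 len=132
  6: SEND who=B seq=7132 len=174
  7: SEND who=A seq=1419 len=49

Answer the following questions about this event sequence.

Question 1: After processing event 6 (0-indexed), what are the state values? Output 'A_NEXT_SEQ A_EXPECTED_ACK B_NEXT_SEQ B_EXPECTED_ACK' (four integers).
After event 0: A_seq=1000 A_ack=7000 B_seq=7000 B_ack=1000
After event 1: A_seq=1125 A_ack=7000 B_seq=7000 B_ack=1125
After event 2: A_seq=1302 A_ack=7000 B_seq=7000 B_ack=1125
After event 3: A_seq=1419 A_ack=7000 B_seq=7000 B_ack=1125
After event 4: A_seq=1419 A_ack=7000 B_seq=7000 B_ack=1419
After event 5: A_seq=1419 A_ack=7132 B_seq=7132 B_ack=1419
After event 6: A_seq=1419 A_ack=7306 B_seq=7306 B_ack=1419

1419 7306 7306 1419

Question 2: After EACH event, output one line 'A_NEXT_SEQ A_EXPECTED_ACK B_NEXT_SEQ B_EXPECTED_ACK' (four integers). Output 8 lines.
1000 7000 7000 1000
1125 7000 7000 1125
1302 7000 7000 1125
1419 7000 7000 1125
1419 7000 7000 1419
1419 7132 7132 1419
1419 7306 7306 1419
1468 7306 7306 1468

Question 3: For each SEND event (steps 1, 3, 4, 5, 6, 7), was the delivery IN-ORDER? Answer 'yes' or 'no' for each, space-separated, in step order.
Step 1: SEND seq=1000 -> in-order
Step 3: SEND seq=1302 -> out-of-order
Step 4: SEND seq=1125 -> in-order
Step 5: SEND seq=7000 -> in-order
Step 6: SEND seq=7132 -> in-order
Step 7: SEND seq=1419 -> in-order

Answer: yes no yes yes yes yes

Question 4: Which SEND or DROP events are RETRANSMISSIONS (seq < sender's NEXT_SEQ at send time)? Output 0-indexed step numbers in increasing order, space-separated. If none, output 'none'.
Step 1: SEND seq=1000 -> fresh
Step 2: DROP seq=1125 -> fresh
Step 3: SEND seq=1302 -> fresh
Step 4: SEND seq=1125 -> retransmit
Step 5: SEND seq=7000 -> fresh
Step 6: SEND seq=7132 -> fresh
Step 7: SEND seq=1419 -> fresh

Answer: 4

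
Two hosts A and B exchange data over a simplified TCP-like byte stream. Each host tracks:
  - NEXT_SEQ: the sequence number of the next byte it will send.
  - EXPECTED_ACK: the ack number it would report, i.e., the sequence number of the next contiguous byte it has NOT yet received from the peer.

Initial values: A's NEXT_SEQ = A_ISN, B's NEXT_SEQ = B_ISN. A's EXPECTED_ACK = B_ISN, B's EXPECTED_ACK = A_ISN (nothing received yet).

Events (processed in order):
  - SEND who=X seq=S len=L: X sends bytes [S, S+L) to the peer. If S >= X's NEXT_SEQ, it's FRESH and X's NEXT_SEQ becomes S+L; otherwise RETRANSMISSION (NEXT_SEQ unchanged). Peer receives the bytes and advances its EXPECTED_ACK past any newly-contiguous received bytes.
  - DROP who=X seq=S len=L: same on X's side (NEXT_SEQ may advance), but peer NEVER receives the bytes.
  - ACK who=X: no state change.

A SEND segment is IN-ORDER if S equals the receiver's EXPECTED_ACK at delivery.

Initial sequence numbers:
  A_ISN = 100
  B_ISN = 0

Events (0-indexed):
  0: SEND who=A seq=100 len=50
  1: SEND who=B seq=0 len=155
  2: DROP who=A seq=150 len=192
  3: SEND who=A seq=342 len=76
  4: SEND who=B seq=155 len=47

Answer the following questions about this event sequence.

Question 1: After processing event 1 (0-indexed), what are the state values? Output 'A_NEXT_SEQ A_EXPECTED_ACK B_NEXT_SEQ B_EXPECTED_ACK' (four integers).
After event 0: A_seq=150 A_ack=0 B_seq=0 B_ack=150
After event 1: A_seq=150 A_ack=155 B_seq=155 B_ack=150

150 155 155 150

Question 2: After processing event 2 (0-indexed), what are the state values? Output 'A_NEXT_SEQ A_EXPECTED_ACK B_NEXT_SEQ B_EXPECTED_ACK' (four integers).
After event 0: A_seq=150 A_ack=0 B_seq=0 B_ack=150
After event 1: A_seq=150 A_ack=155 B_seq=155 B_ack=150
After event 2: A_seq=342 A_ack=155 B_seq=155 B_ack=150

342 155 155 150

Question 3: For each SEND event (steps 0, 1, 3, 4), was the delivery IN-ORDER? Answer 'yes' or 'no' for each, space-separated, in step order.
Step 0: SEND seq=100 -> in-order
Step 1: SEND seq=0 -> in-order
Step 3: SEND seq=342 -> out-of-order
Step 4: SEND seq=155 -> in-order

Answer: yes yes no yes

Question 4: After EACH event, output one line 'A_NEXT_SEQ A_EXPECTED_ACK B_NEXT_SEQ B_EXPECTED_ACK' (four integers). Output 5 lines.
150 0 0 150
150 155 155 150
342 155 155 150
418 155 155 150
418 202 202 150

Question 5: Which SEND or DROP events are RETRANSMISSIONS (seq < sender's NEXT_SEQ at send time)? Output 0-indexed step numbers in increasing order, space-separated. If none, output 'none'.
Step 0: SEND seq=100 -> fresh
Step 1: SEND seq=0 -> fresh
Step 2: DROP seq=150 -> fresh
Step 3: SEND seq=342 -> fresh
Step 4: SEND seq=155 -> fresh

Answer: none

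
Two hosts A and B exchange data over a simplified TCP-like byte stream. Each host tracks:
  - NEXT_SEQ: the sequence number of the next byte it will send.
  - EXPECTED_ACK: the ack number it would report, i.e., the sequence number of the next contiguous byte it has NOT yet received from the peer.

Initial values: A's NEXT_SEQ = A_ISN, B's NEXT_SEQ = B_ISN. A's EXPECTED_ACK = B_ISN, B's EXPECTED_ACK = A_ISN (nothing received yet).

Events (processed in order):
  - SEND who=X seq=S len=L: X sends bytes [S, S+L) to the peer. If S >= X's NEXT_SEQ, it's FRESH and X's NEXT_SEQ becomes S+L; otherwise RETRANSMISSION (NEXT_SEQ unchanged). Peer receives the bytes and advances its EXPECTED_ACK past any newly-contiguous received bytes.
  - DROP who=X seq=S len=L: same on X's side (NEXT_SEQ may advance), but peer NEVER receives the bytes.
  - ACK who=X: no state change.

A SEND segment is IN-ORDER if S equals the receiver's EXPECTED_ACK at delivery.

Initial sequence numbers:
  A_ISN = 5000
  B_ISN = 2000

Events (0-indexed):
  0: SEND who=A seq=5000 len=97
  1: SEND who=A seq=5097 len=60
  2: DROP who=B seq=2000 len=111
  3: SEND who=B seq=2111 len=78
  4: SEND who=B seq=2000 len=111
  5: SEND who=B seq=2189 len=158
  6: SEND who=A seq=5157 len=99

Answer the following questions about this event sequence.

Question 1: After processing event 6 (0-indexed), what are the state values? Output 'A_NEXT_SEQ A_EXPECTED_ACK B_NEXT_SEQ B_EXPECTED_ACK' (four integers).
After event 0: A_seq=5097 A_ack=2000 B_seq=2000 B_ack=5097
After event 1: A_seq=5157 A_ack=2000 B_seq=2000 B_ack=5157
After event 2: A_seq=5157 A_ack=2000 B_seq=2111 B_ack=5157
After event 3: A_seq=5157 A_ack=2000 B_seq=2189 B_ack=5157
After event 4: A_seq=5157 A_ack=2189 B_seq=2189 B_ack=5157
After event 5: A_seq=5157 A_ack=2347 B_seq=2347 B_ack=5157
After event 6: A_seq=5256 A_ack=2347 B_seq=2347 B_ack=5256

5256 2347 2347 5256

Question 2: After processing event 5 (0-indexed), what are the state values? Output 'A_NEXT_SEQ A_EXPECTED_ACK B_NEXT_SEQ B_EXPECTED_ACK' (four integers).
After event 0: A_seq=5097 A_ack=2000 B_seq=2000 B_ack=5097
After event 1: A_seq=5157 A_ack=2000 B_seq=2000 B_ack=5157
After event 2: A_seq=5157 A_ack=2000 B_seq=2111 B_ack=5157
After event 3: A_seq=5157 A_ack=2000 B_seq=2189 B_ack=5157
After event 4: A_seq=5157 A_ack=2189 B_seq=2189 B_ack=5157
After event 5: A_seq=5157 A_ack=2347 B_seq=2347 B_ack=5157

5157 2347 2347 5157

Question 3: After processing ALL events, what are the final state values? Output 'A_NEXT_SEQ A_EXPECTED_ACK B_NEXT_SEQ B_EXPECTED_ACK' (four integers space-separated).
After event 0: A_seq=5097 A_ack=2000 B_seq=2000 B_ack=5097
After event 1: A_seq=5157 A_ack=2000 B_seq=2000 B_ack=5157
After event 2: A_seq=5157 A_ack=2000 B_seq=2111 B_ack=5157
After event 3: A_seq=5157 A_ack=2000 B_seq=2189 B_ack=5157
After event 4: A_seq=5157 A_ack=2189 B_seq=2189 B_ack=5157
After event 5: A_seq=5157 A_ack=2347 B_seq=2347 B_ack=5157
After event 6: A_seq=5256 A_ack=2347 B_seq=2347 B_ack=5256

Answer: 5256 2347 2347 5256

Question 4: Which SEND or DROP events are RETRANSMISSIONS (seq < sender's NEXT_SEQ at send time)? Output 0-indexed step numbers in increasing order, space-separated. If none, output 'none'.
Step 0: SEND seq=5000 -> fresh
Step 1: SEND seq=5097 -> fresh
Step 2: DROP seq=2000 -> fresh
Step 3: SEND seq=2111 -> fresh
Step 4: SEND seq=2000 -> retransmit
Step 5: SEND seq=2189 -> fresh
Step 6: SEND seq=5157 -> fresh

Answer: 4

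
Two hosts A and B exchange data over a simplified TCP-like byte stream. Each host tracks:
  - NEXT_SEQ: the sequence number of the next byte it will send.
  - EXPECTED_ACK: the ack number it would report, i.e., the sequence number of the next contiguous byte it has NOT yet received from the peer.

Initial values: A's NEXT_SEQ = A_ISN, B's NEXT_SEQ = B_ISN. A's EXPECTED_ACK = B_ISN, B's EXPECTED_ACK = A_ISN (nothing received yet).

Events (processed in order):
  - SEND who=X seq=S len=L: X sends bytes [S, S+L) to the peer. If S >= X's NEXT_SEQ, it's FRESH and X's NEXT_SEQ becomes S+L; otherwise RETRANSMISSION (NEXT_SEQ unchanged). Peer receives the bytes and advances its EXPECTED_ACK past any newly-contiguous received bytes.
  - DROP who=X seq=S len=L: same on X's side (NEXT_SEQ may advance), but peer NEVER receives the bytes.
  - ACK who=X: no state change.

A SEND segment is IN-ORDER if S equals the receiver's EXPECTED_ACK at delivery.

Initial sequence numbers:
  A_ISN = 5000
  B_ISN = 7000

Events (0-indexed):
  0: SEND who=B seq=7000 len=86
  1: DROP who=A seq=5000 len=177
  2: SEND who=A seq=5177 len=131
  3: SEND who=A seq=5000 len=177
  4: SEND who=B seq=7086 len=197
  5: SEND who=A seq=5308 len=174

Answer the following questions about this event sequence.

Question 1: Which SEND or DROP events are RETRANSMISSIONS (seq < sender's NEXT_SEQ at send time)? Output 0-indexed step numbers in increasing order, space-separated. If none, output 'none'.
Answer: 3

Derivation:
Step 0: SEND seq=7000 -> fresh
Step 1: DROP seq=5000 -> fresh
Step 2: SEND seq=5177 -> fresh
Step 3: SEND seq=5000 -> retransmit
Step 4: SEND seq=7086 -> fresh
Step 5: SEND seq=5308 -> fresh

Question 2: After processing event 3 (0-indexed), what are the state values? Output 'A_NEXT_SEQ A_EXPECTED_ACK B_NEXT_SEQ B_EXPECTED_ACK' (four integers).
After event 0: A_seq=5000 A_ack=7086 B_seq=7086 B_ack=5000
After event 1: A_seq=5177 A_ack=7086 B_seq=7086 B_ack=5000
After event 2: A_seq=5308 A_ack=7086 B_seq=7086 B_ack=5000
After event 3: A_seq=5308 A_ack=7086 B_seq=7086 B_ack=5308

5308 7086 7086 5308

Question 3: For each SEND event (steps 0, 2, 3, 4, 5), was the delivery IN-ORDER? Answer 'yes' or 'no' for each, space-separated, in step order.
Step 0: SEND seq=7000 -> in-order
Step 2: SEND seq=5177 -> out-of-order
Step 3: SEND seq=5000 -> in-order
Step 4: SEND seq=7086 -> in-order
Step 5: SEND seq=5308 -> in-order

Answer: yes no yes yes yes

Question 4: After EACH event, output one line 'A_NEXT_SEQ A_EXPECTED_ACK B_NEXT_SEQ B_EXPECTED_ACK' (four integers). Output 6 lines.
5000 7086 7086 5000
5177 7086 7086 5000
5308 7086 7086 5000
5308 7086 7086 5308
5308 7283 7283 5308
5482 7283 7283 5482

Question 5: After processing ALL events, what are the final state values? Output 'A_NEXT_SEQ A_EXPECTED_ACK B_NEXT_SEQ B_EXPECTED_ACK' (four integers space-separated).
After event 0: A_seq=5000 A_ack=7086 B_seq=7086 B_ack=5000
After event 1: A_seq=5177 A_ack=7086 B_seq=7086 B_ack=5000
After event 2: A_seq=5308 A_ack=7086 B_seq=7086 B_ack=5000
After event 3: A_seq=5308 A_ack=7086 B_seq=7086 B_ack=5308
After event 4: A_seq=5308 A_ack=7283 B_seq=7283 B_ack=5308
After event 5: A_seq=5482 A_ack=7283 B_seq=7283 B_ack=5482

Answer: 5482 7283 7283 5482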